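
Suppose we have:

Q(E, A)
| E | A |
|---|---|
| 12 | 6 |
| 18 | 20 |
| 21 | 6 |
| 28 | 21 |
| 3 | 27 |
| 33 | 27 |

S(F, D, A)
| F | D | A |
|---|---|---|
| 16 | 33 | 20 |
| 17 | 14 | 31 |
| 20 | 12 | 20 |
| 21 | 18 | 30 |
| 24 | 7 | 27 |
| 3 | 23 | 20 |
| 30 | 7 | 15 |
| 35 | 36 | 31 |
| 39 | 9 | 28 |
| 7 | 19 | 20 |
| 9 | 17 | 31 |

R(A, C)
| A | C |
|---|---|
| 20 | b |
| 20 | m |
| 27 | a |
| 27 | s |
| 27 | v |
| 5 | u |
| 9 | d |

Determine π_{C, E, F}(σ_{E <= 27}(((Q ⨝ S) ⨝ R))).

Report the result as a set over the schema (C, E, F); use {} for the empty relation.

Joining Q and S on A yields {(18, 20, 16, 33), (18, 20, 20, 12), (18, 20, 3, 23), (18, 20, 7, 19), (3, 27, 24, 7), (33, 27, 24, 7)}.
Joining (Q ⨝ S) and R on A yields {(18, 20, 16, 33, b), (18, 20, 16, 33, m), (18, 20, 20, 12, b), (18, 20, 20, 12, m), (18, 20, 3, 23, b), (18, 20, 3, 23, m), (18, 20, 7, 19, b), (18, 20, 7, 19, m), (3, 27, 24, 7, a), (3, 27, 24, 7, s), (3, 27, 24, 7, v), (33, 27, 24, 7, a), (33, 27, 24, 7, s), (33, 27, 24, 7, v)}.
Selection E <= 27: {(18, 20, 16, 33, b), (18, 20, 16, 33, m), (18, 20, 20, 12, b), (18, 20, 20, 12, m), (18, 20, 3, 23, b), (18, 20, 3, 23, m), (18, 20, 7, 19, b), (18, 20, 7, 19, m), (3, 27, 24, 7, a), (3, 27, 24, 7, s), (3, 27, 24, 7, v)}
Keep only column(s) C, E, F: {(a, 3, 24), (b, 18, 16), (b, 18, 20), (b, 18, 3), (b, 18, 7), (m, 18, 16), (m, 18, 20), (m, 18, 3), (m, 18, 7), (s, 3, 24), (v, 3, 24)}

{(a, 3, 24), (b, 18, 16), (b, 18, 20), (b, 18, 3), (b, 18, 7), (m, 18, 16), (m, 18, 20), (m, 18, 3), (m, 18, 7), (s, 3, 24), (v, 3, 24)}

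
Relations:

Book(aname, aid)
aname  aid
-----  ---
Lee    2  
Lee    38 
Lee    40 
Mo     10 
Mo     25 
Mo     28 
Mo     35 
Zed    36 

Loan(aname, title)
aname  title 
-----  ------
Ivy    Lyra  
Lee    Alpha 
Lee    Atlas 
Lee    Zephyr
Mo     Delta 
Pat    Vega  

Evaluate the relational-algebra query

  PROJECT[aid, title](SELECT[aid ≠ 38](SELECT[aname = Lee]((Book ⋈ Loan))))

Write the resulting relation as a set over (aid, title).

Joining Book and Loan on aname yields {(Lee, 2, Alpha), (Lee, 2, Atlas), (Lee, 2, Zephyr), (Lee, 38, Alpha), (Lee, 38, Atlas), (Lee, 38, Zephyr), (Lee, 40, Alpha), (Lee, 40, Atlas), (Lee, 40, Zephyr), (Mo, 10, Delta), (Mo, 25, Delta), (Mo, 28, Delta), (Mo, 35, Delta)}.
Filtering on aname = Lee leaves {(Lee, 2, Alpha), (Lee, 2, Atlas), (Lee, 2, Zephyr), (Lee, 38, Alpha), (Lee, 38, Atlas), (Lee, 38, Zephyr), (Lee, 40, Alpha), (Lee, 40, Atlas), (Lee, 40, Zephyr)}.
Filtering on aid ≠ 38 leaves {(Lee, 2, Alpha), (Lee, 2, Atlas), (Lee, 2, Zephyr), (Lee, 40, Alpha), (Lee, 40, Atlas), (Lee, 40, Zephyr)}.
Projecting to aid, title: {(2, Alpha), (2, Atlas), (2, Zephyr), (40, Alpha), (40, Atlas), (40, Zephyr)}

{(2, Alpha), (2, Atlas), (2, Zephyr), (40, Alpha), (40, Atlas), (40, Zephyr)}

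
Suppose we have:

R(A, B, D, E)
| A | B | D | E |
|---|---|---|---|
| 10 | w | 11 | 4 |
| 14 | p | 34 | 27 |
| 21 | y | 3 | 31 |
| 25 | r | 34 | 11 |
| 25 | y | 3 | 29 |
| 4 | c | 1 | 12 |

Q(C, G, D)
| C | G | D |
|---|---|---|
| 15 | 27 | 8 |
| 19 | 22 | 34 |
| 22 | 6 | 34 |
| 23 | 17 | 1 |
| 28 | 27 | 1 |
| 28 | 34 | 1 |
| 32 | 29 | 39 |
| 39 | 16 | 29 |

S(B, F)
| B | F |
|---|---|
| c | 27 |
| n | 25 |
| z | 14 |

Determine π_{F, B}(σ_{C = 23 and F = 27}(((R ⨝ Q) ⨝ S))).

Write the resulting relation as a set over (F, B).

{(27, c)}

R ⋈ Q (natural join on D): {(14, p, 34, 27, 19, 22), (14, p, 34, 27, 22, 6), (25, r, 34, 11, 19, 22), (25, r, 34, 11, 22, 6), (4, c, 1, 12, 23, 17), (4, c, 1, 12, 28, 27), (4, c, 1, 12, 28, 34)}
(R ⨝ Q) ⋈ S (natural join on B): {(4, c, 1, 12, 23, 17, 27), (4, c, 1, 12, 28, 27, 27), (4, c, 1, 12, 28, 34, 27)}
Filtering on C = 23 and F = 27 leaves {(4, c, 1, 12, 23, 17, 27)}.
π_{F, B} gives {(27, c)}.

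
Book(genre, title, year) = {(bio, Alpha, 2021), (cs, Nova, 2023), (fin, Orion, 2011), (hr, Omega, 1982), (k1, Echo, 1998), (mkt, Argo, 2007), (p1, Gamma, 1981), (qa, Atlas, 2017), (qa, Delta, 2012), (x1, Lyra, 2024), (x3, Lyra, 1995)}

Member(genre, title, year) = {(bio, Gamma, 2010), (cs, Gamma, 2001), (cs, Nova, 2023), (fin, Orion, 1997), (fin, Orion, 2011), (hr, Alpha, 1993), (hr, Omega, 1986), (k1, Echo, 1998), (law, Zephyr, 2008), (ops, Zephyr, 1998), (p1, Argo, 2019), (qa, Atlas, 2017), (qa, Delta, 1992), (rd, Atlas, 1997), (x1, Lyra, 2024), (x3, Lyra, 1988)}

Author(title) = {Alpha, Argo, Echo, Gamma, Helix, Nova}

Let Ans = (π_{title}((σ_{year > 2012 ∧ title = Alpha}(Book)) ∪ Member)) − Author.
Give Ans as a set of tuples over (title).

Selection year > 2012 ∧ title = Alpha: {(bio, Alpha, 2021)}
Union: {(bio, Alpha, 2021)} with {(bio, Gamma, 2010), (cs, Gamma, 2001), (cs, Nova, 2023), (fin, Orion, 1997), (fin, Orion, 2011), (hr, Alpha, 1993), (hr, Omega, 1986), (k1, Echo, 1998), (law, Zephyr, 2008), (ops, Zephyr, 1998), (p1, Argo, 2019), (qa, Atlas, 2017), (qa, Delta, 1992), (rd, Atlas, 1997), (x1, Lyra, 2024), (x3, Lyra, 1988)} → {(bio, Alpha, 2021), (bio, Gamma, 2010), (cs, Gamma, 2001), (cs, Nova, 2023), (fin, Orion, 1997), (fin, Orion, 2011), (hr, Alpha, 1993), (hr, Omega, 1986), (k1, Echo, 1998), (law, Zephyr, 2008), (ops, Zephyr, 1998), (p1, Argo, 2019), (qa, Atlas, 2017), (qa, Delta, 1992), (rd, Atlas, 1997), (x1, Lyra, 2024), (x3, Lyra, 1988)}
π[title]: project onto (title) (6 duplicate(s) eliminated) → {Alpha, Argo, Atlas, Delta, Echo, Gamma, Lyra, Nova, Omega, Orion, Zephyr}
Difference: {Alpha, Argo, Atlas, Delta, Echo, Gamma, Lyra, Nova, Omega, Orion, Zephyr} with {Alpha, Argo, Echo, Gamma, Helix, Nova} → {Atlas, Delta, Lyra, Omega, Orion, Zephyr}

{Atlas, Delta, Lyra, Omega, Orion, Zephyr}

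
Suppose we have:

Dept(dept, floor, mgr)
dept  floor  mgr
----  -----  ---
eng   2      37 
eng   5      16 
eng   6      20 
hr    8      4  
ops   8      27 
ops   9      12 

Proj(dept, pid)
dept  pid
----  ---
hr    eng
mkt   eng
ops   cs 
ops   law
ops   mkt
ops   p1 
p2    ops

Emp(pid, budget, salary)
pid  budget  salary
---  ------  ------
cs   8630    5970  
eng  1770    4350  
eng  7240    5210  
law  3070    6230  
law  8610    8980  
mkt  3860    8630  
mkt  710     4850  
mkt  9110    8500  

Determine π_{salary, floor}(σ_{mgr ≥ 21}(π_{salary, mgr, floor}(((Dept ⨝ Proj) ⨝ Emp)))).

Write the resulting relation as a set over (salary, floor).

{(4850, 8), (5970, 8), (6230, 8), (8500, 8), (8630, 8), (8980, 8)}

Joining Dept and Proj on dept yields {(hr, 8, 4, eng), (ops, 8, 27, cs), (ops, 8, 27, law), (ops, 8, 27, mkt), (ops, 8, 27, p1), (ops, 9, 12, cs), (ops, 9, 12, law), (ops, 9, 12, mkt), (ops, 9, 12, p1)}.
Joining (Dept ⨝ Proj) and Emp on pid yields {(hr, 8, 4, eng, 1770, 4350), (hr, 8, 4, eng, 7240, 5210), (ops, 8, 27, cs, 8630, 5970), (ops, 8, 27, law, 3070, 6230), (ops, 8, 27, law, 8610, 8980), (ops, 8, 27, mkt, 3860, 8630), (ops, 8, 27, mkt, 710, 4850), (ops, 8, 27, mkt, 9110, 8500), (ops, 9, 12, cs, 8630, 5970), (ops, 9, 12, law, 3070, 6230), (ops, 9, 12, law, 8610, 8980), (ops, 9, 12, mkt, 3860, 8630), (ops, 9, 12, mkt, 710, 4850), (ops, 9, 12, mkt, 9110, 8500)}.
Projecting to salary, mgr, floor: {(4350, 4, 8), (4850, 12, 9), (4850, 27, 8), (5210, 4, 8), (5970, 12, 9), (5970, 27, 8), (6230, 12, 9), (6230, 27, 8), (8500, 12, 9), (8500, 27, 8), (8630, 12, 9), (8630, 27, 8), (8980, 12, 9), (8980, 27, 8)}
Apply σ_{mgr ≥ 21}; surviving tuples: {(4850, 27, 8), (5970, 27, 8), (6230, 27, 8), (8500, 27, 8), (8630, 27, 8), (8980, 27, 8)}
Projecting to salary, floor: {(4850, 8), (5970, 8), (6230, 8), (8500, 8), (8630, 8), (8980, 8)}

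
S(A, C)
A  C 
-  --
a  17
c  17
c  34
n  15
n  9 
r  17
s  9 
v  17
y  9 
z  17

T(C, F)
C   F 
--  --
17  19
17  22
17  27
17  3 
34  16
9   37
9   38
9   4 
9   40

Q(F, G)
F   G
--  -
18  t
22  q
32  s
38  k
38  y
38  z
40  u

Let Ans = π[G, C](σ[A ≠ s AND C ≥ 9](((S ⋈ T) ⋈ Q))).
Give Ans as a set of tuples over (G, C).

{(k, 9), (q, 17), (u, 9), (y, 9), (z, 9)}

S ⋈ T (natural join on C): {(a, 17, 19), (a, 17, 22), (a, 17, 27), (a, 17, 3), (c, 17, 19), (c, 17, 22), (c, 17, 27), (c, 17, 3), (c, 34, 16), (n, 9, 37), (n, 9, 38), (n, 9, 4), (n, 9, 40), (r, 17, 19), (r, 17, 22), (r, 17, 27), (r, 17, 3), (s, 9, 37), (s, 9, 38), (s, 9, 4), (s, 9, 40), (v, 17, 19), (v, 17, 22), (v, 17, 27), (v, 17, 3), (y, 9, 37), (y, 9, 38), (y, 9, 4), (y, 9, 40), (z, 17, 19), (z, 17, 22), (z, 17, 27), (z, 17, 3)}
(S ⋈ T) ⋈ Q (natural join on F): {(a, 17, 22, q), (c, 17, 22, q), (n, 9, 38, k), (n, 9, 38, y), (n, 9, 38, z), (n, 9, 40, u), (r, 17, 22, q), (s, 9, 38, k), (s, 9, 38, y), (s, 9, 38, z), (s, 9, 40, u), (v, 17, 22, q), (y, 9, 38, k), (y, 9, 38, y), (y, 9, 38, z), (y, 9, 40, u), (z, 17, 22, q)}
Filtering on A ≠ s AND C ≥ 9 leaves {(a, 17, 22, q), (c, 17, 22, q), (n, 9, 38, k), (n, 9, 38, y), (n, 9, 38, z), (n, 9, 40, u), (r, 17, 22, q), (v, 17, 22, q), (y, 9, 38, k), (y, 9, 38, y), (y, 9, 38, z), (y, 9, 40, u), (z, 17, 22, q)}.
π[G, C]: project onto (G, C) (8 duplicate(s) eliminated) → {(k, 9), (q, 17), (u, 9), (y, 9), (z, 9)}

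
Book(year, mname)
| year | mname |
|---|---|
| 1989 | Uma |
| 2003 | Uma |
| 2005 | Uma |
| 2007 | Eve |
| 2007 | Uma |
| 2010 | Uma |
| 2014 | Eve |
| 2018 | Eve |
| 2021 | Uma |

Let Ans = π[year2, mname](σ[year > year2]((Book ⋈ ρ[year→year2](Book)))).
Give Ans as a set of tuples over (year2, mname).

{(1989, Uma), (2003, Uma), (2005, Uma), (2007, Eve), (2007, Uma), (2010, Uma), (2014, Eve)}

ρ[year→year2]: schema becomes (year2, mname); tuples unchanged.
Natural join on mname: {(1989, Uma, 1989), (1989, Uma, 2003), (1989, Uma, 2005), (1989, Uma, 2007), (1989, Uma, 2010), (1989, Uma, 2021), (2003, Uma, 1989), (2003, Uma, 2003), (2003, Uma, 2005), (2003, Uma, 2007), (2003, Uma, 2010), (2003, Uma, 2021), (2005, Uma, 1989), (2005, Uma, 2003), (2005, Uma, 2005), (2005, Uma, 2007), (2005, Uma, 2010), (2005, Uma, 2021), (2007, Eve, 2007), (2007, Eve, 2014), (2007, Eve, 2018), (2007, Uma, 1989), (2007, Uma, 2003), (2007, Uma, 2005), (2007, Uma, 2007), (2007, Uma, 2010), (2007, Uma, 2021), (2010, Uma, 1989), (2010, Uma, 2003), (2010, Uma, 2005), (2010, Uma, 2007), (2010, Uma, 2010), (2010, Uma, 2021), (2014, Eve, 2007), (2014, Eve, 2014), (2014, Eve, 2018), (2018, Eve, 2007), (2018, Eve, 2014), (2018, Eve, 2018), (2021, Uma, 1989), (2021, Uma, 2003), (2021, Uma, 2005), (2021, Uma, 2007), (2021, Uma, 2010), (2021, Uma, 2021)}
σ[year > year2]: keep tuples satisfying year > year2 → {(2003, Uma, 1989), (2005, Uma, 1989), (2005, Uma, 2003), (2007, Uma, 1989), (2007, Uma, 2003), (2007, Uma, 2005), (2010, Uma, 1989), (2010, Uma, 2003), (2010, Uma, 2005), (2010, Uma, 2007), (2014, Eve, 2007), (2018, Eve, 2007), (2018, Eve, 2014), (2021, Uma, 1989), (2021, Uma, 2003), (2021, Uma, 2005), (2021, Uma, 2007), (2021, Uma, 2010)}
Projecting to year2, mname (11 duplicate(s) eliminated): {(1989, Uma), (2003, Uma), (2005, Uma), (2007, Eve), (2007, Uma), (2010, Uma), (2014, Eve)}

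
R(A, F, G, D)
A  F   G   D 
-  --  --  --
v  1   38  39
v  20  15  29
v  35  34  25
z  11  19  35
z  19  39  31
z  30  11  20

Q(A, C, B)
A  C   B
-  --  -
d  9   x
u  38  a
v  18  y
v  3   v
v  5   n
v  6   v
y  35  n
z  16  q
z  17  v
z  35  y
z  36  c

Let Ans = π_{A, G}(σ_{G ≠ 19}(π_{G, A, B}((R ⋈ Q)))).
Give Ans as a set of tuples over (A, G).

{(v, 15), (v, 34), (v, 38), (z, 11), (z, 39)}

R ⋈ Q (natural join on A): {(v, 1, 38, 39, 18, y), (v, 1, 38, 39, 3, v), (v, 1, 38, 39, 5, n), (v, 1, 38, 39, 6, v), (v, 20, 15, 29, 18, y), (v, 20, 15, 29, 3, v), (v, 20, 15, 29, 5, n), (v, 20, 15, 29, 6, v), (v, 35, 34, 25, 18, y), (v, 35, 34, 25, 3, v), (v, 35, 34, 25, 5, n), (v, 35, 34, 25, 6, v), (z, 11, 19, 35, 16, q), (z, 11, 19, 35, 17, v), (z, 11, 19, 35, 35, y), (z, 11, 19, 35, 36, c), (z, 19, 39, 31, 16, q), (z, 19, 39, 31, 17, v), (z, 19, 39, 31, 35, y), (z, 19, 39, 31, 36, c), (z, 30, 11, 20, 16, q), (z, 30, 11, 20, 17, v), (z, 30, 11, 20, 35, y), (z, 30, 11, 20, 36, c)}
Keep only column(s) G, A, B (3 duplicate(s) eliminated): {(11, z, c), (11, z, q), (11, z, v), (11, z, y), (15, v, n), (15, v, v), (15, v, y), (19, z, c), (19, z, q), (19, z, v), (19, z, y), (34, v, n), (34, v, v), (34, v, y), (38, v, n), (38, v, v), (38, v, y), (39, z, c), (39, z, q), (39, z, v), (39, z, y)}
σ[G ≠ 19]: keep tuples satisfying G ≠ 19 → {(11, z, c), (11, z, q), (11, z, v), (11, z, y), (15, v, n), (15, v, v), (15, v, y), (34, v, n), (34, v, v), (34, v, y), (38, v, n), (38, v, v), (38, v, y), (39, z, c), (39, z, q), (39, z, v), (39, z, y)}
Keep only column(s) A, G (12 duplicate(s) eliminated): {(v, 15), (v, 34), (v, 38), (z, 11), (z, 39)}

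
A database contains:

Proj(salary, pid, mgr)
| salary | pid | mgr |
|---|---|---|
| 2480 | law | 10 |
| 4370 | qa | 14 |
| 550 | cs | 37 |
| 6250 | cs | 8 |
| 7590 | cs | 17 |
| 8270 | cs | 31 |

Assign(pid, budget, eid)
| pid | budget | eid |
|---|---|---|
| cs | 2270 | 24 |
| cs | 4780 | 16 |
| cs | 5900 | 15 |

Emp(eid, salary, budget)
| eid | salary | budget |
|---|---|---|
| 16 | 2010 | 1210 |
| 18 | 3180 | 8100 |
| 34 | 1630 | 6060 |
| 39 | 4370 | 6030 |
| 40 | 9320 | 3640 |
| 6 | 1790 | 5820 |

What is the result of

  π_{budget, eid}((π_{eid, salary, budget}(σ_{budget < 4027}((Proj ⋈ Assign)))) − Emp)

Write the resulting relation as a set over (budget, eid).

{(2270, 24)}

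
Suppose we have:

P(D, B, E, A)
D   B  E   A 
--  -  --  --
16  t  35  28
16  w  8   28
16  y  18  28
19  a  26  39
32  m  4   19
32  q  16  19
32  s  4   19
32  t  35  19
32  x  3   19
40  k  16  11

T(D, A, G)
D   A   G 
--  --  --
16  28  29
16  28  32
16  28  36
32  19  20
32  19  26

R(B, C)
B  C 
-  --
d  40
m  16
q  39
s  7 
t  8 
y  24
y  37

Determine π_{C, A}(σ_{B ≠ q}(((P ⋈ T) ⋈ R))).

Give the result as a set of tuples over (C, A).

{(16, 19), (24, 28), (37, 28), (7, 19), (8, 19), (8, 28)}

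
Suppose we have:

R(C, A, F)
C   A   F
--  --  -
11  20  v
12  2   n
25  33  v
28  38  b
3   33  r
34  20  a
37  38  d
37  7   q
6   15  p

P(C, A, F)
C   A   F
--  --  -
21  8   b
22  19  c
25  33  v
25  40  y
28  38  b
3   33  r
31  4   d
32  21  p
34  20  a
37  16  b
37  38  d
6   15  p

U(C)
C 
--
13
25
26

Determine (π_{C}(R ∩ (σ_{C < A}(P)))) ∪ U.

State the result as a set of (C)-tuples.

Selection C < A: {(25, 33, v), (25, 40, y), (28, 38, b), (3, 33, r), (37, 38, d), (6, 15, p)}
Set intersection of the two operands is {(25, 33, v), (28, 38, b), (3, 33, r), (37, 38, d), (6, 15, p)}.
Keep only column(s) C: {25, 28, 3, 37, 6}
Set union of the two operands is {13, 25, 26, 28, 3, 37, 6}.

{13, 25, 26, 28, 3, 37, 6}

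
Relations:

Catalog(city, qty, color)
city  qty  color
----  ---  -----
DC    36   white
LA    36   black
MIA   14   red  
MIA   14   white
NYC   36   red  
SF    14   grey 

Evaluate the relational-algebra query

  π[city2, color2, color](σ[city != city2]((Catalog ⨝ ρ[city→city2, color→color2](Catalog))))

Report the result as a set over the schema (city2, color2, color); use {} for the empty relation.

ρ[city→city2, color→color2]: schema becomes (city2, qty, color2); tuples unchanged.
Catalog ⋈ ρ[city→city2, color→color2](Catalog) (natural join on qty): {(DC, 36, white, DC, white), (DC, 36, white, LA, black), (DC, 36, white, NYC, red), (LA, 36, black, DC, white), (LA, 36, black, LA, black), (LA, 36, black, NYC, red), (MIA, 14, red, MIA, red), (MIA, 14, red, MIA, white), (MIA, 14, red, SF, grey), (MIA, 14, white, MIA, red), (MIA, 14, white, MIA, white), (MIA, 14, white, SF, grey), (NYC, 36, red, DC, white), (NYC, 36, red, LA, black), (NYC, 36, red, NYC, red), (SF, 14, grey, MIA, red), (SF, 14, grey, MIA, white), (SF, 14, grey, SF, grey)}
Filtering on city != city2 leaves {(DC, 36, white, LA, black), (DC, 36, white, NYC, red), (LA, 36, black, DC, white), (LA, 36, black, NYC, red), (MIA, 14, red, SF, grey), (MIA, 14, white, SF, grey), (NYC, 36, red, DC, white), (NYC, 36, red, LA, black), (SF, 14, grey, MIA, red), (SF, 14, grey, MIA, white)}.
π[city2, color2, color]: project onto (city2, color2, color) → {(DC, white, black), (DC, white, red), (LA, black, red), (LA, black, white), (MIA, red, grey), (MIA, white, grey), (NYC, red, black), (NYC, red, white), (SF, grey, red), (SF, grey, white)}

{(DC, white, black), (DC, white, red), (LA, black, red), (LA, black, white), (MIA, red, grey), (MIA, white, grey), (NYC, red, black), (NYC, red, white), (SF, grey, red), (SF, grey, white)}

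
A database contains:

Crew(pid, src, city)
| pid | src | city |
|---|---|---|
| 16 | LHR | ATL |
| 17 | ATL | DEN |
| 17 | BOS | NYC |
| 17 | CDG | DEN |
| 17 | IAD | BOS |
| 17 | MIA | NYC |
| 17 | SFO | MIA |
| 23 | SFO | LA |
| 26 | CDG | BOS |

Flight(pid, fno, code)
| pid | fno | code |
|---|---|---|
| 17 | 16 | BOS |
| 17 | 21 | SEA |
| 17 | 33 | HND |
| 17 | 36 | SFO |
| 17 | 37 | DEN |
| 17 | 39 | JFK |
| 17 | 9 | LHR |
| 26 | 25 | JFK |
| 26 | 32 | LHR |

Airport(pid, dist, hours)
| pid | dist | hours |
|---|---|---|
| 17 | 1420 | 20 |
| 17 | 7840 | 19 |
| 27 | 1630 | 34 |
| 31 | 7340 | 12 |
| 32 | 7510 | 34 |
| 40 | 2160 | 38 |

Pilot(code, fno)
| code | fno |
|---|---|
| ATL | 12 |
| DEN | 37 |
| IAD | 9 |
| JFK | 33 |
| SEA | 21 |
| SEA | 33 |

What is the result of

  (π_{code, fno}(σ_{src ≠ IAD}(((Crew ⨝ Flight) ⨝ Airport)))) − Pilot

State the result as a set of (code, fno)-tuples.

{(BOS, 16), (HND, 33), (JFK, 39), (LHR, 9), (SFO, 36)}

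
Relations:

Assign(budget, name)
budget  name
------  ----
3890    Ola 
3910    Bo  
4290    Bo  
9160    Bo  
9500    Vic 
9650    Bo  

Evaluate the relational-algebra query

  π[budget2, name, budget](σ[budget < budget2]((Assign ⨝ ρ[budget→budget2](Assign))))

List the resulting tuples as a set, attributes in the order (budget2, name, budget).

{(4290, Bo, 3910), (9160, Bo, 3910), (9160, Bo, 4290), (9650, Bo, 3910), (9650, Bo, 4290), (9650, Bo, 9160)}

ρ[budget→budget2]: schema becomes (budget2, name); tuples unchanged.
Assign ⋈ ρ[budget→budget2](Assign) (natural join on name): {(3890, Ola, 3890), (3910, Bo, 3910), (3910, Bo, 4290), (3910, Bo, 9160), (3910, Bo, 9650), (4290, Bo, 3910), (4290, Bo, 4290), (4290, Bo, 9160), (4290, Bo, 9650), (9160, Bo, 3910), (9160, Bo, 4290), (9160, Bo, 9160), (9160, Bo, 9650), (9500, Vic, 9500), (9650, Bo, 3910), (9650, Bo, 4290), (9650, Bo, 9160), (9650, Bo, 9650)}
Filtering on budget < budget2 leaves {(3910, Bo, 4290), (3910, Bo, 9160), (3910, Bo, 9650), (4290, Bo, 9160), (4290, Bo, 9650), (9160, Bo, 9650)}.
Keep only column(s) budget2, name, budget: {(4290, Bo, 3910), (9160, Bo, 3910), (9160, Bo, 4290), (9650, Bo, 3910), (9650, Bo, 4290), (9650, Bo, 9160)}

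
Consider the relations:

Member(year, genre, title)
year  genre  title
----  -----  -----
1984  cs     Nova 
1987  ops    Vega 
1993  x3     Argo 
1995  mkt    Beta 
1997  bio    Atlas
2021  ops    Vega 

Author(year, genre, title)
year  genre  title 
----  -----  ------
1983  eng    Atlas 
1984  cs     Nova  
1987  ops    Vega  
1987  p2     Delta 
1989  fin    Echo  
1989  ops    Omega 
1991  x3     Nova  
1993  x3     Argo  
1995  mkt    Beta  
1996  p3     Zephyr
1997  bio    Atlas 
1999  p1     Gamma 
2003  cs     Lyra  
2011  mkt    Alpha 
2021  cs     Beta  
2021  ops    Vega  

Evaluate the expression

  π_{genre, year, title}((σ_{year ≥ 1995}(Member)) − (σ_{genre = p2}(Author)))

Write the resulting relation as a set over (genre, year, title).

{(bio, 1997, Atlas), (mkt, 1995, Beta), (ops, 2021, Vega)}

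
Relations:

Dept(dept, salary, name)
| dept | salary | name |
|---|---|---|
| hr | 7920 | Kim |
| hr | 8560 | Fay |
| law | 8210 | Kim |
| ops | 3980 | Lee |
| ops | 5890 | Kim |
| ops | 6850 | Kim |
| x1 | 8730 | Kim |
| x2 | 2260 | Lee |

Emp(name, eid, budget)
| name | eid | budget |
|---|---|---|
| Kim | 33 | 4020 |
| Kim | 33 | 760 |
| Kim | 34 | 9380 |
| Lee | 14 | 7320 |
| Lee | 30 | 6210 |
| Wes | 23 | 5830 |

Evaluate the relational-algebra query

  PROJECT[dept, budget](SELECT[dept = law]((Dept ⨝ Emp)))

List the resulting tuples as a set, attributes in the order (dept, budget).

{(law, 4020), (law, 760), (law, 9380)}

Natural join on name: {(hr, 7920, Kim, 33, 4020), (hr, 7920, Kim, 33, 760), (hr, 7920, Kim, 34, 9380), (law, 8210, Kim, 33, 4020), (law, 8210, Kim, 33, 760), (law, 8210, Kim, 34, 9380), (ops, 3980, Lee, 14, 7320), (ops, 3980, Lee, 30, 6210), (ops, 5890, Kim, 33, 4020), (ops, 5890, Kim, 33, 760), (ops, 5890, Kim, 34, 9380), (ops, 6850, Kim, 33, 4020), (ops, 6850, Kim, 33, 760), (ops, 6850, Kim, 34, 9380), (x1, 8730, Kim, 33, 4020), (x1, 8730, Kim, 33, 760), (x1, 8730, Kim, 34, 9380), (x2, 2260, Lee, 14, 7320), (x2, 2260, Lee, 30, 6210)}
Apply σ_{dept = law}; surviving tuples: {(law, 8210, Kim, 33, 4020), (law, 8210, Kim, 33, 760), (law, 8210, Kim, 34, 9380)}
Projecting to dept, budget: {(law, 4020), (law, 760), (law, 9380)}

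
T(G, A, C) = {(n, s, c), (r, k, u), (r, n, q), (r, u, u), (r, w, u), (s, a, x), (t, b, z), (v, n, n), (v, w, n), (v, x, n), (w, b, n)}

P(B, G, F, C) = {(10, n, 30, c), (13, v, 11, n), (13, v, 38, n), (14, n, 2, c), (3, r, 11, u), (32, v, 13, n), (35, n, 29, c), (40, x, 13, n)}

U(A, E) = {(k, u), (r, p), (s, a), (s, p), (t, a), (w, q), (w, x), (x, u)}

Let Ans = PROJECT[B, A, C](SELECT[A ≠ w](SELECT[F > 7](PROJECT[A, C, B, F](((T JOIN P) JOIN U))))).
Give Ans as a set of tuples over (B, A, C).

Natural join on G, C: {(n, s, c, 10, 30), (n, s, c, 14, 2), (n, s, c, 35, 29), (r, k, u, 3, 11), (r, u, u, 3, 11), (r, w, u, 3, 11), (v, n, n, 13, 11), (v, n, n, 13, 38), (v, n, n, 32, 13), (v, w, n, 13, 11), (v, w, n, 13, 38), (v, w, n, 32, 13), (v, x, n, 13, 11), (v, x, n, 13, 38), (v, x, n, 32, 13)}
Natural join on A: {(n, s, c, 10, 30, a), (n, s, c, 10, 30, p), (n, s, c, 14, 2, a), (n, s, c, 14, 2, p), (n, s, c, 35, 29, a), (n, s, c, 35, 29, p), (r, k, u, 3, 11, u), (r, w, u, 3, 11, q), (r, w, u, 3, 11, x), (v, w, n, 13, 11, q), (v, w, n, 13, 11, x), (v, w, n, 13, 38, q), (v, w, n, 13, 38, x), (v, w, n, 32, 13, q), (v, w, n, 32, 13, x), (v, x, n, 13, 11, u), (v, x, n, 13, 38, u), (v, x, n, 32, 13, u)}
Keep only column(s) A, C, B, F (7 duplicate(s) eliminated): {(k, u, 3, 11), (s, c, 10, 30), (s, c, 14, 2), (s, c, 35, 29), (w, n, 13, 11), (w, n, 13, 38), (w, n, 32, 13), (w, u, 3, 11), (x, n, 13, 11), (x, n, 13, 38), (x, n, 32, 13)}
Filtering on F > 7 leaves {(k, u, 3, 11), (s, c, 10, 30), (s, c, 35, 29), (w, n, 13, 11), (w, n, 13, 38), (w, n, 32, 13), (w, u, 3, 11), (x, n, 13, 11), (x, n, 13, 38), (x, n, 32, 13)}.
Filtering on A ≠ w leaves {(k, u, 3, 11), (s, c, 10, 30), (s, c, 35, 29), (x, n, 13, 11), (x, n, 13, 38), (x, n, 32, 13)}.
Keep only column(s) B, A, C (1 duplicate(s) eliminated): {(10, s, c), (13, x, n), (3, k, u), (32, x, n), (35, s, c)}

{(10, s, c), (13, x, n), (3, k, u), (32, x, n), (35, s, c)}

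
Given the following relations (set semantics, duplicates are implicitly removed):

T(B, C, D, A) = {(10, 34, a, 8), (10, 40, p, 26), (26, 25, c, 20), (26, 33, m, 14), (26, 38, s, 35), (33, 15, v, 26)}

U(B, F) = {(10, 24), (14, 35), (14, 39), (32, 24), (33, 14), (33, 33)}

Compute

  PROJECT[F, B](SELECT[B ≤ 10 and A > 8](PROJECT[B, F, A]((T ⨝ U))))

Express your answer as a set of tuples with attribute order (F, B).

Natural join on B: {(10, 34, a, 8, 24), (10, 40, p, 26, 24), (33, 15, v, 26, 14), (33, 15, v, 26, 33)}
π_{B, F, A} gives {(10, 24, 26), (10, 24, 8), (33, 14, 26), (33, 33, 26)}.
Selection B ≤ 10 and A > 8: {(10, 24, 26)}
π_{F, B} gives {(24, 10)}.

{(24, 10)}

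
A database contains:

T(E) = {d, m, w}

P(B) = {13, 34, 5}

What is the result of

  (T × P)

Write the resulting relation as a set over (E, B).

{(d, 13), (d, 34), (d, 5), (m, 13), (m, 34), (m, 5), (w, 13), (w, 34), (w, 5)}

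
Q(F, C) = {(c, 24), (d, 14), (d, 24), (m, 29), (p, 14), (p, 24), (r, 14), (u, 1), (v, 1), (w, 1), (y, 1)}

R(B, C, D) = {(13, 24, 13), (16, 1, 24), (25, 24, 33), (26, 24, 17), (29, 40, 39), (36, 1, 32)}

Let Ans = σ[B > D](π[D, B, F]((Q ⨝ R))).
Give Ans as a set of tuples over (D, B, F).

{(17, 26, c), (17, 26, d), (17, 26, p), (32, 36, u), (32, 36, v), (32, 36, w), (32, 36, y)}

Natural join on C: {(c, 24, 13, 13), (c, 24, 25, 33), (c, 24, 26, 17), (d, 24, 13, 13), (d, 24, 25, 33), (d, 24, 26, 17), (p, 24, 13, 13), (p, 24, 25, 33), (p, 24, 26, 17), (u, 1, 16, 24), (u, 1, 36, 32), (v, 1, 16, 24), (v, 1, 36, 32), (w, 1, 16, 24), (w, 1, 36, 32), (y, 1, 16, 24), (y, 1, 36, 32)}
π_{D, B, F} gives {(13, 13, c), (13, 13, d), (13, 13, p), (17, 26, c), (17, 26, d), (17, 26, p), (24, 16, u), (24, 16, v), (24, 16, w), (24, 16, y), (32, 36, u), (32, 36, v), (32, 36, w), (32, 36, y), (33, 25, c), (33, 25, d), (33, 25, p)}.
σ[B > D]: keep tuples satisfying B > D → {(17, 26, c), (17, 26, d), (17, 26, p), (32, 36, u), (32, 36, v), (32, 36, w), (32, 36, y)}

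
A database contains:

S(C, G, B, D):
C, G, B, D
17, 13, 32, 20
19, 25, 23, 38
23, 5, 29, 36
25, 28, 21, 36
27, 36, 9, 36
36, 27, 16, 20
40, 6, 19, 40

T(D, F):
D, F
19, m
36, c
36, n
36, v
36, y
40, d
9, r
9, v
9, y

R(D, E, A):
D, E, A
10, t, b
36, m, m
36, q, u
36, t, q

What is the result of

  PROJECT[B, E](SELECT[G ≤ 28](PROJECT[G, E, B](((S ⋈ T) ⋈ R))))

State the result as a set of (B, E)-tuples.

Natural join on D: {(23, 5, 29, 36, c), (23, 5, 29, 36, n), (23, 5, 29, 36, v), (23, 5, 29, 36, y), (25, 28, 21, 36, c), (25, 28, 21, 36, n), (25, 28, 21, 36, v), (25, 28, 21, 36, y), (27, 36, 9, 36, c), (27, 36, 9, 36, n), (27, 36, 9, 36, v), (27, 36, 9, 36, y), (40, 6, 19, 40, d)}
Natural join on D: {(23, 5, 29, 36, c, m, m), (23, 5, 29, 36, c, q, u), (23, 5, 29, 36, c, t, q), (23, 5, 29, 36, n, m, m), (23, 5, 29, 36, n, q, u), (23, 5, 29, 36, n, t, q), (23, 5, 29, 36, v, m, m), (23, 5, 29, 36, v, q, u), (23, 5, 29, 36, v, t, q), (23, 5, 29, 36, y, m, m), (23, 5, 29, 36, y, q, u), (23, 5, 29, 36, y, t, q), (25, 28, 21, 36, c, m, m), (25, 28, 21, 36, c, q, u), (25, 28, 21, 36, c, t, q), (25, 28, 21, 36, n, m, m), (25, 28, 21, 36, n, q, u), (25, 28, 21, 36, n, t, q), (25, 28, 21, 36, v, m, m), (25, 28, 21, 36, v, q, u), (25, 28, 21, 36, v, t, q), (25, 28, 21, 36, y, m, m), (25, 28, 21, 36, y, q, u), (25, 28, 21, 36, y, t, q), (27, 36, 9, 36, c, m, m), (27, 36, 9, 36, c, q, u), (27, 36, 9, 36, c, t, q), (27, 36, 9, 36, n, m, m), (27, 36, 9, 36, n, q, u), (27, 36, 9, 36, n, t, q), (27, 36, 9, 36, v, m, m), (27, 36, 9, 36, v, q, u), (27, 36, 9, 36, v, t, q), (27, 36, 9, 36, y, m, m), (27, 36, 9, 36, y, q, u), (27, 36, 9, 36, y, t, q)}
Projecting to G, E, B (27 duplicate(s) eliminated): {(28, m, 21), (28, q, 21), (28, t, 21), (36, m, 9), (36, q, 9), (36, t, 9), (5, m, 29), (5, q, 29), (5, t, 29)}
Filtering on G ≤ 28 leaves {(28, m, 21), (28, q, 21), (28, t, 21), (5, m, 29), (5, q, 29), (5, t, 29)}.
Projecting to B, E: {(21, m), (21, q), (21, t), (29, m), (29, q), (29, t)}

{(21, m), (21, q), (21, t), (29, m), (29, q), (29, t)}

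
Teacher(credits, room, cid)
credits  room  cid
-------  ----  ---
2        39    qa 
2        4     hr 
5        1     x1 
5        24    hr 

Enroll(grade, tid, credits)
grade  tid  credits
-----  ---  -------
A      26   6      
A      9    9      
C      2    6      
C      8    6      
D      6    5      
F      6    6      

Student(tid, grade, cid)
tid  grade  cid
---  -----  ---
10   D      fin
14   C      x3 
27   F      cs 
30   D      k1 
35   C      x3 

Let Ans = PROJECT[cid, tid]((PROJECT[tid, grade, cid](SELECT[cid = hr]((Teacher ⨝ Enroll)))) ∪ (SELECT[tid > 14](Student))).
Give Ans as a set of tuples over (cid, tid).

{(cs, 27), (hr, 6), (k1, 30), (x3, 35)}

Joining Teacher and Enroll on credits yields {(5, 1, x1, D, 6), (5, 24, hr, D, 6)}.
Selection cid = hr: {(5, 24, hr, D, 6)}
π_{tid, grade, cid} gives {(6, D, hr)}.
Selection tid > 14: {(27, F, cs), (30, D, k1), (35, C, x3)}
Taking the union: {(27, F, cs), (30, D, k1), (35, C, x3), (6, D, hr)}
π_{cid, tid} gives {(cs, 27), (hr, 6), (k1, 30), (x3, 35)}.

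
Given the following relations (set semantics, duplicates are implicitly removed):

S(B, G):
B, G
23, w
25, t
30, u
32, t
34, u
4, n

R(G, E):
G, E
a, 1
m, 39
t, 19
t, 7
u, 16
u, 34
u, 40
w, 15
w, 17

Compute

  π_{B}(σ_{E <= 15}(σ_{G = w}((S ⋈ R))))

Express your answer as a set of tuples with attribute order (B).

{23}

Natural join on G: {(23, w, 15), (23, w, 17), (25, t, 19), (25, t, 7), (30, u, 16), (30, u, 34), (30, u, 40), (32, t, 19), (32, t, 7), (34, u, 16), (34, u, 34), (34, u, 40)}
Filtering on G = w leaves {(23, w, 15), (23, w, 17)}.
Filtering on E <= 15 leaves {(23, w, 15)}.
Keep only column(s) B: {23}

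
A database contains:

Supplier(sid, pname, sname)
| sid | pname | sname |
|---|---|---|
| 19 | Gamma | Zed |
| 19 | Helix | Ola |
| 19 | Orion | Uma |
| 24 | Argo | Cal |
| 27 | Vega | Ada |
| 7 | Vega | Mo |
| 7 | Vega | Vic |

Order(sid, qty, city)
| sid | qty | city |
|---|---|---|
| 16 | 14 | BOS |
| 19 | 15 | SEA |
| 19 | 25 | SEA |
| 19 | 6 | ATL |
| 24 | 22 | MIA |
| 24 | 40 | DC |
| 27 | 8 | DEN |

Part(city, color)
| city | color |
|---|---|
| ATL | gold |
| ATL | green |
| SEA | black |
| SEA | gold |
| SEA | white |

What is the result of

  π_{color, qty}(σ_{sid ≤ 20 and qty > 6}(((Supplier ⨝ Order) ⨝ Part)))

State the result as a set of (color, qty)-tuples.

Supplier ⋈ Order (natural join on sid): {(19, Gamma, Zed, 15, SEA), (19, Gamma, Zed, 25, SEA), (19, Gamma, Zed, 6, ATL), (19, Helix, Ola, 15, SEA), (19, Helix, Ola, 25, SEA), (19, Helix, Ola, 6, ATL), (19, Orion, Uma, 15, SEA), (19, Orion, Uma, 25, SEA), (19, Orion, Uma, 6, ATL), (24, Argo, Cal, 22, MIA), (24, Argo, Cal, 40, DC), (27, Vega, Ada, 8, DEN)}
(Supplier ⨝ Order) ⋈ Part (natural join on city): {(19, Gamma, Zed, 15, SEA, black), (19, Gamma, Zed, 15, SEA, gold), (19, Gamma, Zed, 15, SEA, white), (19, Gamma, Zed, 25, SEA, black), (19, Gamma, Zed, 25, SEA, gold), (19, Gamma, Zed, 25, SEA, white), (19, Gamma, Zed, 6, ATL, gold), (19, Gamma, Zed, 6, ATL, green), (19, Helix, Ola, 15, SEA, black), (19, Helix, Ola, 15, SEA, gold), (19, Helix, Ola, 15, SEA, white), (19, Helix, Ola, 25, SEA, black), (19, Helix, Ola, 25, SEA, gold), (19, Helix, Ola, 25, SEA, white), (19, Helix, Ola, 6, ATL, gold), (19, Helix, Ola, 6, ATL, green), (19, Orion, Uma, 15, SEA, black), (19, Orion, Uma, 15, SEA, gold), (19, Orion, Uma, 15, SEA, white), (19, Orion, Uma, 25, SEA, black), (19, Orion, Uma, 25, SEA, gold), (19, Orion, Uma, 25, SEA, white), (19, Orion, Uma, 6, ATL, gold), (19, Orion, Uma, 6, ATL, green)}
Selection sid ≤ 20 and qty > 6: {(19, Gamma, Zed, 15, SEA, black), (19, Gamma, Zed, 15, SEA, gold), (19, Gamma, Zed, 15, SEA, white), (19, Gamma, Zed, 25, SEA, black), (19, Gamma, Zed, 25, SEA, gold), (19, Gamma, Zed, 25, SEA, white), (19, Helix, Ola, 15, SEA, black), (19, Helix, Ola, 15, SEA, gold), (19, Helix, Ola, 15, SEA, white), (19, Helix, Ola, 25, SEA, black), (19, Helix, Ola, 25, SEA, gold), (19, Helix, Ola, 25, SEA, white), (19, Orion, Uma, 15, SEA, black), (19, Orion, Uma, 15, SEA, gold), (19, Orion, Uma, 15, SEA, white), (19, Orion, Uma, 25, SEA, black), (19, Orion, Uma, 25, SEA, gold), (19, Orion, Uma, 25, SEA, white)}
π_{color, qty} gives {(black, 15), (black, 25), (gold, 15), (gold, 25), (white, 15), (white, 25)} (12 duplicate(s) eliminated).

{(black, 15), (black, 25), (gold, 15), (gold, 25), (white, 15), (white, 25)}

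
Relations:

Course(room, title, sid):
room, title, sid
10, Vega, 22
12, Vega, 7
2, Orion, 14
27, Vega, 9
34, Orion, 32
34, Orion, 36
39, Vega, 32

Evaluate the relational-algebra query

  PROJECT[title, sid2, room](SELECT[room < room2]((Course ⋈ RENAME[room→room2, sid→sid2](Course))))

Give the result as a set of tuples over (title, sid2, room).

{(Orion, 32, 2), (Orion, 36, 2), (Vega, 32, 10), (Vega, 32, 12), (Vega, 32, 27), (Vega, 7, 10), (Vega, 9, 10), (Vega, 9, 12)}

ρ[room→room2, sid→sid2]: schema becomes (room2, title, sid2); tuples unchanged.
Joining Course and RENAME[room→room2, sid→sid2](Course) on title yields {(10, Vega, 22, 10, 22), (10, Vega, 22, 12, 7), (10, Vega, 22, 27, 9), (10, Vega, 22, 39, 32), (12, Vega, 7, 10, 22), (12, Vega, 7, 12, 7), (12, Vega, 7, 27, 9), (12, Vega, 7, 39, 32), (2, Orion, 14, 2, 14), (2, Orion, 14, 34, 32), (2, Orion, 14, 34, 36), (27, Vega, 9, 10, 22), (27, Vega, 9, 12, 7), (27, Vega, 9, 27, 9), (27, Vega, 9, 39, 32), (34, Orion, 32, 2, 14), (34, Orion, 32, 34, 32), (34, Orion, 32, 34, 36), (34, Orion, 36, 2, 14), (34, Orion, 36, 34, 32), (34, Orion, 36, 34, 36), (39, Vega, 32, 10, 22), (39, Vega, 32, 12, 7), (39, Vega, 32, 27, 9), (39, Vega, 32, 39, 32)}.
Selection room < room2: {(10, Vega, 22, 12, 7), (10, Vega, 22, 27, 9), (10, Vega, 22, 39, 32), (12, Vega, 7, 27, 9), (12, Vega, 7, 39, 32), (2, Orion, 14, 34, 32), (2, Orion, 14, 34, 36), (27, Vega, 9, 39, 32)}
π[title, sid2, room]: project onto (title, sid2, room) → {(Orion, 32, 2), (Orion, 36, 2), (Vega, 32, 10), (Vega, 32, 12), (Vega, 32, 27), (Vega, 7, 10), (Vega, 9, 10), (Vega, 9, 12)}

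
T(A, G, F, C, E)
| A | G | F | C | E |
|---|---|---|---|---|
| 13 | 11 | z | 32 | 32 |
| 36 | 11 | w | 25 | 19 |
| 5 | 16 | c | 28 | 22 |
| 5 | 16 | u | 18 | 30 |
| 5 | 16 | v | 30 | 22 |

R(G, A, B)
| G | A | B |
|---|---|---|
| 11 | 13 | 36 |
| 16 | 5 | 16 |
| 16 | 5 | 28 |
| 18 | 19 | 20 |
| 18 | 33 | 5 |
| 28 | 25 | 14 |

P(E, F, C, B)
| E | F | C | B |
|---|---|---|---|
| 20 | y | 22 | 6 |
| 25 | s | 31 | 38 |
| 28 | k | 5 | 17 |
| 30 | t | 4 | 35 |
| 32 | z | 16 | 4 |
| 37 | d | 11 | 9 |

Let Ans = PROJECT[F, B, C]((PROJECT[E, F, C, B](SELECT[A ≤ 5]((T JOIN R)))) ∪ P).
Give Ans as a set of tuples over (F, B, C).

Joining T and R on A, G yields {(13, 11, z, 32, 32, 36), (5, 16, c, 28, 22, 16), (5, 16, c, 28, 22, 28), (5, 16, u, 18, 30, 16), (5, 16, u, 18, 30, 28), (5, 16, v, 30, 22, 16), (5, 16, v, 30, 22, 28)}.
Selection A ≤ 5: {(5, 16, c, 28, 22, 16), (5, 16, c, 28, 22, 28), (5, 16, u, 18, 30, 16), (5, 16, u, 18, 30, 28), (5, 16, v, 30, 22, 16), (5, 16, v, 30, 22, 28)}
Projecting to E, F, C, B: {(22, c, 28, 16), (22, c, 28, 28), (22, v, 30, 16), (22, v, 30, 28), (30, u, 18, 16), (30, u, 18, 28)}
Set union of the two operands is {(20, y, 22, 6), (22, c, 28, 16), (22, c, 28, 28), (22, v, 30, 16), (22, v, 30, 28), (25, s, 31, 38), (28, k, 5, 17), (30, t, 4, 35), (30, u, 18, 16), (30, u, 18, 28), (32, z, 16, 4), (37, d, 11, 9)}.
Projecting to F, B, C: {(c, 16, 28), (c, 28, 28), (d, 9, 11), (k, 17, 5), (s, 38, 31), (t, 35, 4), (u, 16, 18), (u, 28, 18), (v, 16, 30), (v, 28, 30), (y, 6, 22), (z, 4, 16)}

{(c, 16, 28), (c, 28, 28), (d, 9, 11), (k, 17, 5), (s, 38, 31), (t, 35, 4), (u, 16, 18), (u, 28, 18), (v, 16, 30), (v, 28, 30), (y, 6, 22), (z, 4, 16)}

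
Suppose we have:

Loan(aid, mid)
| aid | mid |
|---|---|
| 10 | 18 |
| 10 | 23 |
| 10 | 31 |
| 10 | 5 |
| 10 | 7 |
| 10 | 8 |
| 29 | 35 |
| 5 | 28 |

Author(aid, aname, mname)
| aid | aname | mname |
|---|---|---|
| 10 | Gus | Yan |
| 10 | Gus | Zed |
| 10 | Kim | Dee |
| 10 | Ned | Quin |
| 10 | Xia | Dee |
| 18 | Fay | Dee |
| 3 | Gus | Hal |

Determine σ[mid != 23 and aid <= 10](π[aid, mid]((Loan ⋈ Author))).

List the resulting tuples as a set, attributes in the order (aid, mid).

{(10, 18), (10, 31), (10, 5), (10, 7), (10, 8)}

Joining Loan and Author on aid yields {(10, 18, Gus, Yan), (10, 18, Gus, Zed), (10, 18, Kim, Dee), (10, 18, Ned, Quin), (10, 18, Xia, Dee), (10, 23, Gus, Yan), (10, 23, Gus, Zed), (10, 23, Kim, Dee), (10, 23, Ned, Quin), (10, 23, Xia, Dee), (10, 31, Gus, Yan), (10, 31, Gus, Zed), (10, 31, Kim, Dee), (10, 31, Ned, Quin), (10, 31, Xia, Dee), (10, 5, Gus, Yan), (10, 5, Gus, Zed), (10, 5, Kim, Dee), (10, 5, Ned, Quin), (10, 5, Xia, Dee), (10, 7, Gus, Yan), (10, 7, Gus, Zed), (10, 7, Kim, Dee), (10, 7, Ned, Quin), (10, 7, Xia, Dee), (10, 8, Gus, Yan), (10, 8, Gus, Zed), (10, 8, Kim, Dee), (10, 8, Ned, Quin), (10, 8, Xia, Dee)}.
Keep only column(s) aid, mid (24 duplicate(s) eliminated): {(10, 18), (10, 23), (10, 31), (10, 5), (10, 7), (10, 8)}
Apply σ_{mid != 23 and aid <= 10}; surviving tuples: {(10, 18), (10, 31), (10, 5), (10, 7), (10, 8)}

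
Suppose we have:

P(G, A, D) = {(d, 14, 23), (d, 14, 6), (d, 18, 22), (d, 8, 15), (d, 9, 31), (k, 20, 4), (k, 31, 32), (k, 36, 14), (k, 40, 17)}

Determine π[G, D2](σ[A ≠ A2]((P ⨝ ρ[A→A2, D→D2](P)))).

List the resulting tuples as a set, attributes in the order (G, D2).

{(d, 15), (d, 22), (d, 23), (d, 31), (d, 6), (k, 14), (k, 17), (k, 32), (k, 4)}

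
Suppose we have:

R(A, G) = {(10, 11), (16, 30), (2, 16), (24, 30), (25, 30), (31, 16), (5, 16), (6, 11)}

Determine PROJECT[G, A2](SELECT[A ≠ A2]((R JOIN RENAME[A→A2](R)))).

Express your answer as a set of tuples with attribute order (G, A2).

ρ[A→A2]: schema becomes (A2, G); tuples unchanged.
R ⋈ RENAME[A→A2](R) (natural join on G): {(10, 11, 10), (10, 11, 6), (16, 30, 16), (16, 30, 24), (16, 30, 25), (2, 16, 2), (2, 16, 31), (2, 16, 5), (24, 30, 16), (24, 30, 24), (24, 30, 25), (25, 30, 16), (25, 30, 24), (25, 30, 25), (31, 16, 2), (31, 16, 31), (31, 16, 5), (5, 16, 2), (5, 16, 31), (5, 16, 5), (6, 11, 10), (6, 11, 6)}
σ[A ≠ A2]: keep tuples satisfying A ≠ A2 → {(10, 11, 6), (16, 30, 24), (16, 30, 25), (2, 16, 31), (2, 16, 5), (24, 30, 16), (24, 30, 25), (25, 30, 16), (25, 30, 24), (31, 16, 2), (31, 16, 5), (5, 16, 2), (5, 16, 31), (6, 11, 10)}
Projecting to G, A2 (6 duplicate(s) eliminated): {(11, 10), (11, 6), (16, 2), (16, 31), (16, 5), (30, 16), (30, 24), (30, 25)}

{(11, 10), (11, 6), (16, 2), (16, 31), (16, 5), (30, 16), (30, 24), (30, 25)}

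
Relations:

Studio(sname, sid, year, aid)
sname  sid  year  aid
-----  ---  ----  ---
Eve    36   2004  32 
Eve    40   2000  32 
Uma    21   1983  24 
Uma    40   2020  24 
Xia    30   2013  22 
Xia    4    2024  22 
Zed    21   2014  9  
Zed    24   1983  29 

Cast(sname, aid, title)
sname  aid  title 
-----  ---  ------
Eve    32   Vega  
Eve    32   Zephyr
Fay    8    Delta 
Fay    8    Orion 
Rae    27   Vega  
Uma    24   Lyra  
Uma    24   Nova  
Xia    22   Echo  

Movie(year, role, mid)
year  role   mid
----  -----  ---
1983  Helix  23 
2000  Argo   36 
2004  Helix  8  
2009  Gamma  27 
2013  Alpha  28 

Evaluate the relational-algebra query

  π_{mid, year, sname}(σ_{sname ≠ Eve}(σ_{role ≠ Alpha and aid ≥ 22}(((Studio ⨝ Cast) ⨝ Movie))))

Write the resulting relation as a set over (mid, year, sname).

Natural join on sname, aid: {(Eve, 36, 2004, 32, Vega), (Eve, 36, 2004, 32, Zephyr), (Eve, 40, 2000, 32, Vega), (Eve, 40, 2000, 32, Zephyr), (Uma, 21, 1983, 24, Lyra), (Uma, 21, 1983, 24, Nova), (Uma, 40, 2020, 24, Lyra), (Uma, 40, 2020, 24, Nova), (Xia, 30, 2013, 22, Echo), (Xia, 4, 2024, 22, Echo)}
Natural join on year: {(Eve, 36, 2004, 32, Vega, Helix, 8), (Eve, 36, 2004, 32, Zephyr, Helix, 8), (Eve, 40, 2000, 32, Vega, Argo, 36), (Eve, 40, 2000, 32, Zephyr, Argo, 36), (Uma, 21, 1983, 24, Lyra, Helix, 23), (Uma, 21, 1983, 24, Nova, Helix, 23), (Xia, 30, 2013, 22, Echo, Alpha, 28)}
Apply σ_{role ≠ Alpha and aid ≥ 22}; surviving tuples: {(Eve, 36, 2004, 32, Vega, Helix, 8), (Eve, 36, 2004, 32, Zephyr, Helix, 8), (Eve, 40, 2000, 32, Vega, Argo, 36), (Eve, 40, 2000, 32, Zephyr, Argo, 36), (Uma, 21, 1983, 24, Lyra, Helix, 23), (Uma, 21, 1983, 24, Nova, Helix, 23)}
Apply σ_{sname ≠ Eve}; surviving tuples: {(Uma, 21, 1983, 24, Lyra, Helix, 23), (Uma, 21, 1983, 24, Nova, Helix, 23)}
π[mid, year, sname]: project onto (mid, year, sname) (1 duplicate(s) eliminated) → {(23, 1983, Uma)}

{(23, 1983, Uma)}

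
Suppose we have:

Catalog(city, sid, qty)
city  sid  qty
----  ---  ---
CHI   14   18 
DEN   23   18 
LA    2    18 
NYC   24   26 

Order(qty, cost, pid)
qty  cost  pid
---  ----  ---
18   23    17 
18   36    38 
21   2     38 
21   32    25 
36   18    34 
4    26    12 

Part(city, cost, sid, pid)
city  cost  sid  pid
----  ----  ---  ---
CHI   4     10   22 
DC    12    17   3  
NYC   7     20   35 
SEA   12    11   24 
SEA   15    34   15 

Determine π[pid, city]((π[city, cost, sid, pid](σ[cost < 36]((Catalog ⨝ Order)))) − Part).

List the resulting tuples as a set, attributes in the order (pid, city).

Catalog ⋈ Order (natural join on qty): {(CHI, 14, 18, 23, 17), (CHI, 14, 18, 36, 38), (DEN, 23, 18, 23, 17), (DEN, 23, 18, 36, 38), (LA, 2, 18, 23, 17), (LA, 2, 18, 36, 38)}
Selection cost < 36: {(CHI, 14, 18, 23, 17), (DEN, 23, 18, 23, 17), (LA, 2, 18, 23, 17)}
π[city, cost, sid, pid]: project onto (city, cost, sid, pid) → {(CHI, 23, 14, 17), (DEN, 23, 23, 17), (LA, 23, 2, 17)}
Set difference of the two operands is {(CHI, 23, 14, 17), (DEN, 23, 23, 17), (LA, 23, 2, 17)}.
π[pid, city]: project onto (pid, city) → {(17, CHI), (17, DEN), (17, LA)}

{(17, CHI), (17, DEN), (17, LA)}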